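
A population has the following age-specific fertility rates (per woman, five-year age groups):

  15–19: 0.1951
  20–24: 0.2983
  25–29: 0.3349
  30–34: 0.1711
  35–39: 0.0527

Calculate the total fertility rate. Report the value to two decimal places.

Sum of ASFRs = 0.1951 + 0.2983 + 0.3349 + 0.1711 + 0.0527 = 1.0521
TFR = 5 × 1.0521 = 5.2605

5.26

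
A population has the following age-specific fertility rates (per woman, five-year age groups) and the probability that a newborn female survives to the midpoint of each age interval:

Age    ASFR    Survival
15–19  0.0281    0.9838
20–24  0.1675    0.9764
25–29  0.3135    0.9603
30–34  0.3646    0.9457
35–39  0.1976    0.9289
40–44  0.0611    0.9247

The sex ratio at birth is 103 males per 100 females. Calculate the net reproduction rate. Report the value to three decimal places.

Proportion female at birth = 100 / (100 + 103) = 0.49261.
Survival-weighted fertility by age (5·fₓ·Sₓ):
  15–19: 5 × 0.0281 × 0.9838 = 0.13822
  20–24: 5 × 0.1675 × 0.9764 = 0.81774
  25–29: 5 × 0.3135 × 0.9603 = 1.50527
  30–34: 5 × 0.3646 × 0.9457 = 1.72401
  35–39: 5 × 0.1976 × 0.9289 = 0.91775
  40–44: 5 × 0.0611 × 0.9247 = 0.28250
Sum = 5.38549
NRR = 0.49261 × 5.38549 = 2.65295
With NRR above 1 the population is above replacement fertility.

2.653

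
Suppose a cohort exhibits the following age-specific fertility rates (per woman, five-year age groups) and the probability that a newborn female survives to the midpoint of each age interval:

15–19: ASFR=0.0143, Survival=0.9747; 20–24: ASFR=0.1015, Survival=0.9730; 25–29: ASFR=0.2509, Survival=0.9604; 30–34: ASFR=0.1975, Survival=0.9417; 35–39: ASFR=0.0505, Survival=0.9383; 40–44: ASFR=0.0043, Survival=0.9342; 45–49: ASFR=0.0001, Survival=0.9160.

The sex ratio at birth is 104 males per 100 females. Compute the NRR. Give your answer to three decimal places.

1.449

Proportion female at birth = 100 / (100 + 104) = 0.49020.
Each age group contributes 5 × ASFR × survival:
  15–19: 5 × 0.0143 × 0.9747 = 0.06969
  20–24: 5 × 0.1015 × 0.9730 = 0.49380
  25–29: 5 × 0.2509 × 0.9604 = 1.20482
  30–34: 5 × 0.1975 × 0.9417 = 0.92993
  35–39: 5 × 0.0505 × 0.9383 = 0.23692
  40–44: 5 × 0.0043 × 0.9342 = 0.02009
  45–49: 5 × 0.0001 × 0.9160 = 0.00046
Sum = 2.95571
NRR = 0.49020 × 2.95571 = 1.44889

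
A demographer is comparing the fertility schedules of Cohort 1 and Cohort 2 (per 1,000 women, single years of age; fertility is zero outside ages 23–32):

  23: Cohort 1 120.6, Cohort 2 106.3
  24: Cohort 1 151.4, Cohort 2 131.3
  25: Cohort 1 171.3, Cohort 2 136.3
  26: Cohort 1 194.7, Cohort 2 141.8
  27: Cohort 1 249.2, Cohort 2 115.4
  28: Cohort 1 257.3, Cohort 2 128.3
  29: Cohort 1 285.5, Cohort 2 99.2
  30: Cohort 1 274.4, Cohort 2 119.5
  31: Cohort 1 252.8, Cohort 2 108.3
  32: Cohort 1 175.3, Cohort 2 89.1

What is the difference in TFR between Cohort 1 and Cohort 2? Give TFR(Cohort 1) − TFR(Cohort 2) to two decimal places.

Cohort 1:
  Sum of ASFRs = 120.6 + 151.4 + 171.3 + 194.7 + 249.2 + 257.3 + 285.5 + 274.4 + 252.8 + 175.3 = 2132.5
  TFR = 2132.5 / 1000 = 2.1325
Cohort 2:
  Sum of ASFRs = 106.3 + 131.3 + 136.3 + 141.8 + 115.4 + 128.3 + 99.2 + 119.5 + 108.3 + 89.1 = 1175.5
  TFR = 1175.5 / 1000 = 1.1755
Difference = 2.1325 − 1.1755 = 0.957

0.96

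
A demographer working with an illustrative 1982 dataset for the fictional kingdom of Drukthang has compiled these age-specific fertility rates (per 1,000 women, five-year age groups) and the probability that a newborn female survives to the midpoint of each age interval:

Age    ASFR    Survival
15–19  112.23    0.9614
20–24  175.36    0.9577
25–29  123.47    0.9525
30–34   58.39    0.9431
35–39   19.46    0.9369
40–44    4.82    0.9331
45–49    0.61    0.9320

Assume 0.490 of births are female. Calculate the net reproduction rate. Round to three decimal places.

Proportion female at birth = 0.490.
Per-age-group product (5 × ASFR × survival probability):
  15–19: 5 × 112.23/1000 × 0.9614 = 0.53949
  20–24: 5 × 175.36/1000 × 0.9577 = 0.83971
  25–29: 5 × 123.47/1000 × 0.9525 = 0.58803
  30–34: 5 × 58.39/1000 × 0.9431 = 0.27534
  35–39: 5 × 19.46/1000 × 0.9369 = 0.09116
  40–44: 5 × 4.82/1000 × 0.9331 = 0.02249
  45–49: 5 × 0.61/1000 × 0.9320 = 0.00284
Sum = 2.35906
NRR = 0.490 × 2.35906 = 1.15594
An NRR exceeding 1 indicates intrinsic growth under these rates.

1.156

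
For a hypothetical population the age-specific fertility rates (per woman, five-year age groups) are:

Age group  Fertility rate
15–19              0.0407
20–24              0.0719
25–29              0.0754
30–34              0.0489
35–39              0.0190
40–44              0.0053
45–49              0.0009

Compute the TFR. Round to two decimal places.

1.31

Sum of ASFRs = 0.0407 + 0.0719 + 0.0754 + 0.0489 + 0.0190 + 0.0053 + 0.0009 = 0.2621
TFR = 5 × 0.2621 = 1.3105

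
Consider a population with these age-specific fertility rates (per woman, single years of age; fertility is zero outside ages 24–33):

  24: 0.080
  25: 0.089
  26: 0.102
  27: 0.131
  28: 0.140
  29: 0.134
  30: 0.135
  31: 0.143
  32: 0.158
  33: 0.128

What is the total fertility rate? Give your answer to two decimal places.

1.24

Sum of ASFRs = 0.080 + 0.089 + 0.102 + 0.131 + 0.140 + 0.134 + 0.135 + 0.143 + 0.158 + 0.128 = 1.240
TFR = 1.24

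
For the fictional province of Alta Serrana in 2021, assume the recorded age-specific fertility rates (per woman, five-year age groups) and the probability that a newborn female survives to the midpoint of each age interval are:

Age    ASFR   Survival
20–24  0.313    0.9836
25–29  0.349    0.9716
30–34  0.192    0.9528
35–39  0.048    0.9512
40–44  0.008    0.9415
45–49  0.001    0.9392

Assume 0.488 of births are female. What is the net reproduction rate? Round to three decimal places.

2.157

Proportion female at birth = 0.488.
Weighting each age-specific rate by interval width and survival:
  20–24: 5 × 0.313 × 0.9836 = 1.53933
  25–29: 5 × 0.349 × 0.9716 = 1.69544
  30–34: 5 × 0.192 × 0.9528 = 0.91469
  35–39: 5 × 0.048 × 0.9512 = 0.22829
  40–44: 5 × 0.008 × 0.9415 = 0.03766
  45–49: 5 × 0.001 × 0.9392 = 0.00470
Sum = 4.42011
NRR = 0.488 × 4.42011 = 2.15701
NRR > 1, so each generation more than replaces itself.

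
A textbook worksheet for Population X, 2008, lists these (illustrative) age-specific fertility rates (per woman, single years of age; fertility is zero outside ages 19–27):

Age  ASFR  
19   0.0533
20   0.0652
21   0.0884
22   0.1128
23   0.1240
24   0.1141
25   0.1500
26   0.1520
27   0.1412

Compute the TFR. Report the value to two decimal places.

Sum of ASFRs = 0.0533 + 0.0652 + 0.0884 + 0.1128 + 0.1240 + 0.1141 + 0.1500 + 0.1520 + 0.1412 = 1.0010
TFR = 1.001

1.00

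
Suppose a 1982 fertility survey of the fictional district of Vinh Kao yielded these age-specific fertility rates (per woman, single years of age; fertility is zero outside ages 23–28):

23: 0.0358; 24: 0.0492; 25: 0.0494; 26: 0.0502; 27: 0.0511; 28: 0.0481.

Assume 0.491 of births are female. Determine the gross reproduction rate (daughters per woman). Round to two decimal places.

0.14

Proportion female at birth = 0.491.
Sum of ASFRs = 0.0358 + 0.0492 + 0.0494 + 0.0502 + 0.0511 + 0.0481 = 0.2838
TFR = 0.2838
GRR = 0.491 × 0.2838 = 0.13935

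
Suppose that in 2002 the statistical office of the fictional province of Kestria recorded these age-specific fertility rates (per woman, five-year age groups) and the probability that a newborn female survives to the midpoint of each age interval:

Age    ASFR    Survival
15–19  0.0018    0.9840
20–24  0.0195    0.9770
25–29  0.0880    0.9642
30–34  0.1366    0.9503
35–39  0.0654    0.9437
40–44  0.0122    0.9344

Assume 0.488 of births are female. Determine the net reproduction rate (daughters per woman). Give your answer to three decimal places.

Proportion female at birth = 0.488.
Weighting each age-specific rate by interval width and survival:
  15–19: 5 × 0.0018 × 0.9840 = 0.00886
  20–24: 5 × 0.0195 × 0.9770 = 0.09526
  25–29: 5 × 0.0880 × 0.9642 = 0.42425
  30–34: 5 × 0.1366 × 0.9503 = 0.64905
  35–39: 5 × 0.0654 × 0.9437 = 0.30859
  40–44: 5 × 0.0122 × 0.9344 = 0.05700
Sum = 1.54301
NRR = 0.488 × 1.54301 = 0.75299

0.753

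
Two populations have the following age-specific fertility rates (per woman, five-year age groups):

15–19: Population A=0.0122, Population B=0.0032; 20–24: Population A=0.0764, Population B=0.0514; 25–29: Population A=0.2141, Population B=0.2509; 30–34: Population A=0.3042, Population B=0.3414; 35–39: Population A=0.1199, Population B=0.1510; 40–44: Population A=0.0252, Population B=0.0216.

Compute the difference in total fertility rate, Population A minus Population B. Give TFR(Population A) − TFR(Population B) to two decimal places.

-0.34

Population A:
  Sum of ASFRs = 0.0122 + 0.0764 + 0.2141 + 0.3042 + 0.1199 + 0.0252 = 0.7520
  TFR = 5 × 0.7520 = 3.76
Population B:
  Sum of ASFRs = 0.0032 + 0.0514 + 0.2509 + 0.3414 + 0.1510 + 0.0216 = 0.8195
  TFR = 5 × 0.8195 = 4.0975
Difference = 3.76 − 4.0975 = -0.3375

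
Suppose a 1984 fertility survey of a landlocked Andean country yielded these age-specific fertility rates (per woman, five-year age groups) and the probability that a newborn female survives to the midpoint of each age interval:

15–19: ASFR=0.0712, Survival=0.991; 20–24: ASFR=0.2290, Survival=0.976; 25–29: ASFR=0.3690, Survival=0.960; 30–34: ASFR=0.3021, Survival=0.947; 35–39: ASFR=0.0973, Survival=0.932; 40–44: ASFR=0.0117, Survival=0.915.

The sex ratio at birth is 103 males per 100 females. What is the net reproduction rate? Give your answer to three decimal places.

2.551

Proportion female at birth = 100 / (100 + 103) = 0.49261.
Each age group contributes 5 × ASFR × survival:
  15–19: 5 × 0.0712 × 0.991 = 0.35280
  20–24: 5 × 0.2290 × 0.976 = 1.11752
  25–29: 5 × 0.3690 × 0.960 = 1.77120
  30–34: 5 × 0.3021 × 0.947 = 1.43044
  35–39: 5 × 0.0973 × 0.932 = 0.45342
  40–44: 5 × 0.0117 × 0.915 = 0.05353
Sum = 5.17891
NRR = 0.49261 × 5.17891 = 2.55118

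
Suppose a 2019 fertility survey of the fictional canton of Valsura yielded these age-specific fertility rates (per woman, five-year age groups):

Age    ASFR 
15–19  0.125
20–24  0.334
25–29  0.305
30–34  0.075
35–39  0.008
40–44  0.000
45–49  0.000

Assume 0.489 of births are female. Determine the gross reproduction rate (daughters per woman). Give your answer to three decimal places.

Proportion female at birth = 0.489.
Sum of ASFRs = 0.125 + 0.334 + 0.305 + 0.075 + 0.008 + 0.000 + 0.000 = 0.847
TFR = 5 × 0.847 = 4.235
GRR = 0.489 × 4.235 = 2.07092

2.071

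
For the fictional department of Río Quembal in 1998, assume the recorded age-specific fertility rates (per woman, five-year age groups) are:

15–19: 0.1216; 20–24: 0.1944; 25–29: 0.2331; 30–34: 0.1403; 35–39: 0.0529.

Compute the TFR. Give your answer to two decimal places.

3.71

Sum of ASFRs = 0.1216 + 0.1944 + 0.2331 + 0.1403 + 0.0529 = 0.7423
TFR = 5 × 0.7423 = 3.7115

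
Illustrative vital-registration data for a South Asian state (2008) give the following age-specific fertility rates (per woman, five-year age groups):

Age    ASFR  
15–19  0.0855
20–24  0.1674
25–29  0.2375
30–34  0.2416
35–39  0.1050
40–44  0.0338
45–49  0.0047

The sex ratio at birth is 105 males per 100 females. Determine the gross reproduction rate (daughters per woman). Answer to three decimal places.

2.135

Proportion female at birth = 100 / (100 + 105) = 0.48780.
Sum of ASFRs = 0.0855 + 0.1674 + 0.2375 + 0.2416 + 0.1050 + 0.0338 + 0.0047 = 0.8755
TFR = 5 × 0.8755 = 4.3775
GRR = 0.48780 × 4.3775 = 2.13534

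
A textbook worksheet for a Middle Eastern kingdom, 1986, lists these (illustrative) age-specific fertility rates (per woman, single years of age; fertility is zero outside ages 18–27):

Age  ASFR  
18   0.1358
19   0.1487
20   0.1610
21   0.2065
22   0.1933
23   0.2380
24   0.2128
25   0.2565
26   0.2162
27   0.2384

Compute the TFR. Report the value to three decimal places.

Sum of ASFRs = 0.1358 + 0.1487 + 0.1610 + 0.2065 + 0.1933 + 0.2380 + 0.2128 + 0.2565 + 0.2162 + 0.2384 = 2.0072
TFR = 2.0072

2.007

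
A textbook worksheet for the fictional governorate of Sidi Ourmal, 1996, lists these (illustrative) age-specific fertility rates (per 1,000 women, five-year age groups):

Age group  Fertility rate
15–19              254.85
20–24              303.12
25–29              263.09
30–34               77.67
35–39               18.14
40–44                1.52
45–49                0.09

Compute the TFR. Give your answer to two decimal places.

4.59

Sum of ASFRs = 254.85 + 303.12 + 263.09 + 77.67 + 18.14 + 1.52 + 0.09 = 918.48
TFR = 5 × 918.48 / 1000 = 4.5924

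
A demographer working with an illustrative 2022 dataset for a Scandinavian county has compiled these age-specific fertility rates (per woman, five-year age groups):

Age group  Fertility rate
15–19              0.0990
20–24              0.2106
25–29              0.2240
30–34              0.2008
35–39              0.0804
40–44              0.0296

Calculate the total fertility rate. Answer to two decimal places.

Sum of ASFRs = 0.0990 + 0.2106 + 0.2240 + 0.2008 + 0.0804 + 0.0296 = 0.8444
TFR = 5 × 0.8444 = 4.222

4.22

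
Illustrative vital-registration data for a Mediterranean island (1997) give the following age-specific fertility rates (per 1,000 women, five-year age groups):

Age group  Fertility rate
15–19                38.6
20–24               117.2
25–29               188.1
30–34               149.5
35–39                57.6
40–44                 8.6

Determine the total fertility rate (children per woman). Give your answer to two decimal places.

Sum of ASFRs = 38.6 + 117.2 + 188.1 + 149.5 + 57.6 + 8.6 = 559.6
TFR = 5 × 559.6 / 1000 = 2.798

2.80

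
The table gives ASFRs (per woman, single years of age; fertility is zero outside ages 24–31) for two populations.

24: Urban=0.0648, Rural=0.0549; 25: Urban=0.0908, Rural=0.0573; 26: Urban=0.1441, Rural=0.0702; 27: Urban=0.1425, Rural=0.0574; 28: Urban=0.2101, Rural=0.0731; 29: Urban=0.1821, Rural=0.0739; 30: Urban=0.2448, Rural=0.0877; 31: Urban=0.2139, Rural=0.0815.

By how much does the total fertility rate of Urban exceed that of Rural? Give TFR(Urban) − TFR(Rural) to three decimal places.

Urban:
  Sum of ASFRs = 0.0648 + 0.0908 + 0.1441 + 0.1425 + 0.2101 + 0.1821 + 0.2448 + 0.2139 = 1.2931
  TFR = 1.2931
Rural:
  Sum of ASFRs = 0.0549 + 0.0573 + 0.0702 + 0.0574 + 0.0731 + 0.0739 + 0.0877 + 0.0815 = 0.5560
  TFR = 0.556
Difference = 1.2931 − 0.556 = 0.7371

0.737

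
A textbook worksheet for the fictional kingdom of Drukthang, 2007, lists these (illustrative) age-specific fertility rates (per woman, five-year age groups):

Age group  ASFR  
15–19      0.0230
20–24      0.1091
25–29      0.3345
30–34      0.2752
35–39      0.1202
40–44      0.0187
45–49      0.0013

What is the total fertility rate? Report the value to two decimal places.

Sum of ASFRs = 0.0230 + 0.1091 + 0.3345 + 0.2752 + 0.1202 + 0.0187 + 0.0013 = 0.8820
TFR = 5 × 0.8820 = 4.41

4.41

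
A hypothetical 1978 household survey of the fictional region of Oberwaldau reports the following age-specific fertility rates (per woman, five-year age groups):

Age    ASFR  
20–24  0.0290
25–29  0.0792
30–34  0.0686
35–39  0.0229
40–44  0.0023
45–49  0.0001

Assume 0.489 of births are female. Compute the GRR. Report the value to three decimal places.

0.494

Proportion female at birth = 0.489.
Sum of ASFRs = 0.0290 + 0.0792 + 0.0686 + 0.0229 + 0.0023 + 0.0001 = 0.2021
TFR = 5 × 0.2021 = 1.0105
GRR = 0.489 × 1.0105 = 0.49413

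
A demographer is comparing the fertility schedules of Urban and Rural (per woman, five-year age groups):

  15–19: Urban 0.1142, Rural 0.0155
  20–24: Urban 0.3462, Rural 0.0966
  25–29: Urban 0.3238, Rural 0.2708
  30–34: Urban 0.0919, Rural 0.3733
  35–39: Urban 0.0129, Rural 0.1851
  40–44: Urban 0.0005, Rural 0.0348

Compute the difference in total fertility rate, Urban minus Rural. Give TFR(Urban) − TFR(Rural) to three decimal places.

-0.433

Urban:
  Sum of ASFRs = 0.1142 + 0.3462 + 0.3238 + 0.0919 + 0.0129 + 0.0005 = 0.8895
  TFR = 5 × 0.8895 = 4.4475
Rural:
  Sum of ASFRs = 0.0155 + 0.0966 + 0.2708 + 0.3733 + 0.1851 + 0.0348 = 0.9761
  TFR = 5 × 0.9761 = 4.8805
Difference = 4.4475 − 4.8805 = -0.433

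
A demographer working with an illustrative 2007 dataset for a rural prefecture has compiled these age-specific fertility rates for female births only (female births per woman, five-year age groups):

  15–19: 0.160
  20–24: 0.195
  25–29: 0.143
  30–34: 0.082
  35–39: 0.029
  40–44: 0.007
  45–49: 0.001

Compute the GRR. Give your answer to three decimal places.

Sum of female ASFRs = 0.160 + 0.195 + 0.143 + 0.082 + 0.029 + 0.007 + 0.001 = 0.617
GRR = 5 × 0.617 = 3.085

3.085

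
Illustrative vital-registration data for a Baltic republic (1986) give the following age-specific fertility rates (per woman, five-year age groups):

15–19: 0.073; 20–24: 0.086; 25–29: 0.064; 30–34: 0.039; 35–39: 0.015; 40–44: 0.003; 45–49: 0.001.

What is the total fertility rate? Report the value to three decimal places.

Sum of ASFRs = 0.073 + 0.086 + 0.064 + 0.039 + 0.015 + 0.003 + 0.001 = 0.281
TFR = 5 × 0.281 = 1.405

1.405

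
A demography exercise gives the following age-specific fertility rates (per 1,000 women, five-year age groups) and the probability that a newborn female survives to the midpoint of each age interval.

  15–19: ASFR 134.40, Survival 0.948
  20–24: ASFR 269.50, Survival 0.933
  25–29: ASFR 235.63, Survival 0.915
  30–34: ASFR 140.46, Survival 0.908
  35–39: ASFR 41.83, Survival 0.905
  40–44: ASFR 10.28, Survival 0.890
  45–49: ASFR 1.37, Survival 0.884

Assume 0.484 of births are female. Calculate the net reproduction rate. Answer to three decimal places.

1.864

Proportion female at birth = 0.484.
Weighting each age-specific rate by interval width and survival:
  15–19: 5 × 134.40/1000 × 0.948 = 0.63706
  20–24: 5 × 269.50/1000 × 0.933 = 1.25722
  25–29: 5 × 235.63/1000 × 0.915 = 1.07801
  30–34: 5 × 140.46/1000 × 0.908 = 0.63769
  35–39: 5 × 41.83/1000 × 0.905 = 0.18928
  40–44: 5 × 10.28/1000 × 0.890 = 0.04575
  45–49: 5 × 1.37/1000 × 0.884 = 0.00606
Sum = 3.85107
NRR = 0.484 × 3.85107 = 1.86392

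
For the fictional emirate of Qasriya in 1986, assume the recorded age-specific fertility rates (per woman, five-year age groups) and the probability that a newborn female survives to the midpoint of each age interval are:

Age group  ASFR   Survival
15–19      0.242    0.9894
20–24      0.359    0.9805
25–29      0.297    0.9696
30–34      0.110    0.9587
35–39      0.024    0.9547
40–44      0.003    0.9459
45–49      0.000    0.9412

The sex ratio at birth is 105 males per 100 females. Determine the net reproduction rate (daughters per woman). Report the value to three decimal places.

Proportion female at birth = 100 / (100 + 105) = 0.48780.
Per-age-group product (5 × ASFR × survival probability):
  15–19: 5 × 0.242 × 0.9894 = 1.19717
  20–24: 5 × 0.359 × 0.9805 = 1.76000
  25–29: 5 × 0.297 × 0.9696 = 1.43986
  30–34: 5 × 0.110 × 0.9587 = 0.52729
  35–39: 5 × 0.024 × 0.9547 = 0.11456
  40–44: 5 × 0.003 × 0.9459 = 0.01419
  45–49: 5 × 0.000 × 0.9412 = 0.00000
Sum = 5.05307
NRR = 0.48780 × 5.05307 = 2.46489
With NRR above 1 the population is above replacement fertility.

2.465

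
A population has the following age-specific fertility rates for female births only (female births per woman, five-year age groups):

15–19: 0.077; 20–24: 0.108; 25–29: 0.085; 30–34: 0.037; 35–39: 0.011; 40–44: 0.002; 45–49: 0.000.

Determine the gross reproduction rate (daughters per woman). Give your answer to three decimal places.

1.600

Sum of female ASFRs = 0.077 + 0.108 + 0.085 + 0.037 + 0.011 + 0.002 + 0.000 = 0.320
GRR = 5 × 0.320 = 1.6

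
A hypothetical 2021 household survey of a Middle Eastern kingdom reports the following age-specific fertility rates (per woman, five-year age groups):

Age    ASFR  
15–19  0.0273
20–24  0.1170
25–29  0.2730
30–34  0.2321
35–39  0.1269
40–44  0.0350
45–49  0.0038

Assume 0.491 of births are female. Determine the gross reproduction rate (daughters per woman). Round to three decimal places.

Proportion female at birth = 0.491.
Sum of ASFRs = 0.0273 + 0.1170 + 0.2730 + 0.2321 + 0.1269 + 0.0350 + 0.0038 = 0.8151
TFR = 5 × 0.8151 = 4.0755
GRR = 0.491 × 4.0755 = 2.00107

2.001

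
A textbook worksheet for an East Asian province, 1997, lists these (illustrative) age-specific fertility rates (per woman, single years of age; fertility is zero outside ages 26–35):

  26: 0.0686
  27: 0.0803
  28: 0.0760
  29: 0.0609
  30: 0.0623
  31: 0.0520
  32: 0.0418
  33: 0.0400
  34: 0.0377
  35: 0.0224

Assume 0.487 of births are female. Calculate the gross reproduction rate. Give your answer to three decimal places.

Proportion female at birth = 0.487.
Sum of ASFRs = 0.0686 + 0.0803 + 0.0760 + 0.0609 + 0.0623 + 0.0520 + 0.0418 + 0.0400 + 0.0377 + 0.0224 = 0.5420
TFR = 0.542
GRR = 0.487 × 0.542 = 0.26395

0.264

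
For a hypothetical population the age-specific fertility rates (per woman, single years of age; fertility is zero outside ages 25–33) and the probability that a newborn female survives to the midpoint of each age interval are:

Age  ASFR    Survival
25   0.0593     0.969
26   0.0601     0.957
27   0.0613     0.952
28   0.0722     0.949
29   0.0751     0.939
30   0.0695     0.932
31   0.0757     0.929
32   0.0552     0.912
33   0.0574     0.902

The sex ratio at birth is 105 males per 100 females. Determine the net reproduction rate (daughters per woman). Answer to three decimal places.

0.268

Proportion female at birth = 100 / (100 + 105) = 0.48780.
Weighting each age-specific rate by interval width and survival:
  25: 1 × 0.0593 × 0.969 = 0.05746
  26: 1 × 0.0601 × 0.957 = 0.05752
  27: 1 × 0.0613 × 0.952 = 0.05836
  28: 1 × 0.0722 × 0.949 = 0.06852
  29: 1 × 0.0751 × 0.939 = 0.07052
  30: 1 × 0.0695 × 0.932 = 0.06477
  31: 1 × 0.0757 × 0.929 = 0.07033
  32: 1 × 0.0552 × 0.912 = 0.05034
  33: 1 × 0.0574 × 0.902 = 0.05177
Sum = 0.54959
NRR = 0.48780 × 0.54959 = 0.26809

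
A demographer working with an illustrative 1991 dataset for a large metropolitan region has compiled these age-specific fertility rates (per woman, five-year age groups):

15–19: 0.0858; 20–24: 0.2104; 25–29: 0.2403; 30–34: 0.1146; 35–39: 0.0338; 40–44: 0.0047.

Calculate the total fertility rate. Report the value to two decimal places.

3.45

Sum of ASFRs = 0.0858 + 0.2104 + 0.2403 + 0.1146 + 0.0338 + 0.0047 = 0.6896
TFR = 5 × 0.6896 = 3.448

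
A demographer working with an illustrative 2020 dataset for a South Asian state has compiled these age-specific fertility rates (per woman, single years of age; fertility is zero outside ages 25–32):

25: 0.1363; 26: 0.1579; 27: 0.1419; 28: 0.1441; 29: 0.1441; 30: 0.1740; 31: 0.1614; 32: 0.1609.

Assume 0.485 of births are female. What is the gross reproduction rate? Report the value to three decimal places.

0.592

Proportion female at birth = 0.485.
Sum of ASFRs = 0.1363 + 0.1579 + 0.1419 + 0.1441 + 0.1441 + 0.1740 + 0.1614 + 0.1609 = 1.2206
TFR = 1.2206
GRR = 0.485 × 1.2206 = 0.59199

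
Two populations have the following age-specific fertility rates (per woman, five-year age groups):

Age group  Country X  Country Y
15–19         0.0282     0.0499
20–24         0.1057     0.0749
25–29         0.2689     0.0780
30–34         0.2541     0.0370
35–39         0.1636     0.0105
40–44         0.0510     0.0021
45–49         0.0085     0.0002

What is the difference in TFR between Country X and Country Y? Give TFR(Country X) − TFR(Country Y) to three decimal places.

Country X:
  Sum of ASFRs = 0.0282 + 0.1057 + 0.2689 + 0.2541 + 0.1636 + 0.0510 + 0.0085 = 0.8800
  TFR = 5 × 0.8800 = 4.4
Country Y:
  Sum of ASFRs = 0.0499 + 0.0749 + 0.0780 + 0.0370 + 0.0105 + 0.0021 + 0.0002 = 0.2526
  TFR = 5 × 0.2526 = 1.263
Difference = 4.4 − 1.263 = 3.137

3.137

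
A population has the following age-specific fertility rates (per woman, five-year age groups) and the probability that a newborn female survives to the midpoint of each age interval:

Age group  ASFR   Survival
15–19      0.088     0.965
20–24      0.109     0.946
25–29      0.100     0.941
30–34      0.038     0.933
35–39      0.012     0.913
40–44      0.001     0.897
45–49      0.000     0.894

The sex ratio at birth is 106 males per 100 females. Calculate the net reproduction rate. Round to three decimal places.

Proportion female at birth = 100 / (100 + 106) = 0.48544.
Survival-weighted fertility by age (5·fₓ·Sₓ):
  15–19: 5 × 0.088 × 0.965 = 0.42460
  20–24: 5 × 0.109 × 0.946 = 0.51557
  25–29: 5 × 0.100 × 0.941 = 0.47050
  30–34: 5 × 0.038 × 0.933 = 0.17727
  35–39: 5 × 0.012 × 0.913 = 0.05478
  40–44: 5 × 0.001 × 0.897 = 0.00449
  45–49: 5 × 0.000 × 0.894 = 0.00000
Sum = 1.64721
NRR = 0.48544 × 1.64721 = 0.79962
An NRR under 1 implies long-run decline under these rates.

0.800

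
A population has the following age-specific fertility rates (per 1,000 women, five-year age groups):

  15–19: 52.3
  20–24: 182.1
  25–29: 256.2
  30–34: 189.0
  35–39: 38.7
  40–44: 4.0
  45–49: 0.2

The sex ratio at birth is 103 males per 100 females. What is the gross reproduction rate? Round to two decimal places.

Proportion female at birth = 100 / (100 + 103) = 0.49261.
Sum of ASFRs = 52.3 + 182.1 + 256.2 + 189.0 + 38.7 + 4.0 + 0.2 = 722.5
TFR = 5 × 722.5 / 1000 = 3.6125
GRR = 0.49261 × 3.6125 = 1.77955

1.78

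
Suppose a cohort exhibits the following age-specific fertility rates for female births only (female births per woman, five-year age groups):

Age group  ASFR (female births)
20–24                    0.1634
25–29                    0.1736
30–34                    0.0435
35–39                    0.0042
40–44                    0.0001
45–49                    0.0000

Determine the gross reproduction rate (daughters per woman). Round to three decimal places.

Sum of female ASFRs = 0.1634 + 0.1736 + 0.0435 + 0.0042 + 0.0001 + 0.0000 = 0.3848
GRR = 5 × 0.3848 = 1.924

1.924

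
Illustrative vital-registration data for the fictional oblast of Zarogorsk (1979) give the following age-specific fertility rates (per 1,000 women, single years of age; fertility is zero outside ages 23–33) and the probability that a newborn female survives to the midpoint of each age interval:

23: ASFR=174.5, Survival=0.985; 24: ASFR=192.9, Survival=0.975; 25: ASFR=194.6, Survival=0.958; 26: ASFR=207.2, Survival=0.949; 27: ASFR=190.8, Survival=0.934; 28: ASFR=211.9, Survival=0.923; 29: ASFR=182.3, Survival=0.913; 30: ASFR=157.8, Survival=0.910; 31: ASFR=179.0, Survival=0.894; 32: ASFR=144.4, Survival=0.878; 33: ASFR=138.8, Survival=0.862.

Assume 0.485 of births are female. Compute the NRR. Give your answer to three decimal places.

Proportion female at birth = 0.485.
Survival-weighted fertility by age (1·fₓ·Sₓ):
  23: 1 × 174.5/1000 × 0.985 = 0.17188
  24: 1 × 192.9/1000 × 0.975 = 0.18808
  25: 1 × 194.6/1000 × 0.958 = 0.18643
  26: 1 × 207.2/1000 × 0.949 = 0.19663
  27: 1 × 190.8/1000 × 0.934 = 0.17821
  28: 1 × 211.9/1000 × 0.923 = 0.19558
  29: 1 × 182.3/1000 × 0.913 = 0.16644
  30: 1 × 157.8/1000 × 0.910 = 0.14360
  31: 1 × 179.0/1000 × 0.894 = 0.16003
  32: 1 × 144.4/1000 × 0.878 = 0.12678
  33: 1 × 138.8/1000 × 0.862 = 0.11965
Sum = 1.83331
NRR = 0.485 × 1.83331 = 0.88916

0.889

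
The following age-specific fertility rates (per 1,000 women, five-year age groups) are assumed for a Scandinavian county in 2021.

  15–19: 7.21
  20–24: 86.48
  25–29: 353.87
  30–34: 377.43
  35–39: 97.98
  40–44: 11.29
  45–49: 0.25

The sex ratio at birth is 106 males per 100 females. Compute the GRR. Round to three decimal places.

Proportion female at birth = 100 / (100 + 106) = 0.48544.
Sum of ASFRs = 7.21 + 86.48 + 353.87 + 377.43 + 97.98 + 11.29 + 0.25 = 934.51
TFR = 5 × 934.51 / 1000 = 4.67255
GRR = 0.48544 × 4.67255 = 2.26824

2.268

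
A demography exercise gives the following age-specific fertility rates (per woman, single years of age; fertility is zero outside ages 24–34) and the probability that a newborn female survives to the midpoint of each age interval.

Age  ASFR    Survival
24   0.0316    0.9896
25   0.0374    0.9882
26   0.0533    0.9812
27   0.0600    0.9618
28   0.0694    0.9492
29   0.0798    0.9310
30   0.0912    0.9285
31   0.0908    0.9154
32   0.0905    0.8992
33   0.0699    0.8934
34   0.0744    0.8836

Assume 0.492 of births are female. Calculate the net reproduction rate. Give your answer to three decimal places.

Proportion female at birth = 0.492.
Weighting each age-specific rate by interval width and survival:
  24: 1 × 0.0316 × 0.9896 = 0.03127
  25: 1 × 0.0374 × 0.9882 = 0.03696
  26: 1 × 0.0533 × 0.9812 = 0.05230
  27: 1 × 0.0600 × 0.9618 = 0.05771
  28: 1 × 0.0694 × 0.9492 = 0.06587
  29: 1 × 0.0798 × 0.9310 = 0.07429
  30: 1 × 0.0912 × 0.9285 = 0.08468
  31: 1 × 0.0908 × 0.9154 = 0.08312
  32: 1 × 0.0905 × 0.8992 = 0.08138
  33: 1 × 0.0699 × 0.8934 = 0.06245
  34: 1 × 0.0744 × 0.8836 = 0.06574
Sum = 0.69577
NRR = 0.492 × 0.69577 = 0.34232

0.342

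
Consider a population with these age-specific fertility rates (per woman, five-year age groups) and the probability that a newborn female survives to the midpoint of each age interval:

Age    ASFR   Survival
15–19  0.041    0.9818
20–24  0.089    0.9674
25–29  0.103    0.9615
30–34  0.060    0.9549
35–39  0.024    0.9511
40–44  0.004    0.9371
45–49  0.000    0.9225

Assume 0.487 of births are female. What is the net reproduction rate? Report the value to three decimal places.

0.753

Proportion female at birth = 0.487.
Survival-weighted fertility by age (5·fₓ·Sₓ):
  15–19: 5 × 0.041 × 0.9818 = 0.20127
  20–24: 5 × 0.089 × 0.9674 = 0.43049
  25–29: 5 × 0.103 × 0.9615 = 0.49517
  30–34: 5 × 0.060 × 0.9549 = 0.28647
  35–39: 5 × 0.024 × 0.9511 = 0.11413
  40–44: 5 × 0.004 × 0.9371 = 0.01874
  45–49: 5 × 0.000 × 0.9225 = 0.00000
Sum = 1.54627
NRR = 0.487 × 1.54627 = 0.75303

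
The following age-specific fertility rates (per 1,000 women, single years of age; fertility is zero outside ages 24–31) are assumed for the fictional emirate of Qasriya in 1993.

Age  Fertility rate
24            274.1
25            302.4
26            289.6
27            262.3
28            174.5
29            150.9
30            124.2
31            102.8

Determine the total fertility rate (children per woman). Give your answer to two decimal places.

Sum of ASFRs = 274.1 + 302.4 + 289.6 + 262.3 + 174.5 + 150.9 + 124.2 + 102.8 = 1680.8
TFR = 1680.8 / 1000 = 1.6808

1.68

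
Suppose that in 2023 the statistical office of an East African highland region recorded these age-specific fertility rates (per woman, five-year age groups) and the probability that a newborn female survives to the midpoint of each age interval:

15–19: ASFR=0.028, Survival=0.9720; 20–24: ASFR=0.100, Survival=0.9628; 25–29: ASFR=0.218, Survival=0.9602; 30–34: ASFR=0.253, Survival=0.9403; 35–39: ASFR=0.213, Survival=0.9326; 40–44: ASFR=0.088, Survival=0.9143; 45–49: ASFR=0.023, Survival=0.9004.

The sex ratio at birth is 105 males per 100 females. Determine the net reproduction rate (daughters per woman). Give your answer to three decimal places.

Proportion female at birth = 100 / (100 + 105) = 0.48780.
Per-age-group product (5 × ASFR × survival probability):
  15–19: 5 × 0.028 × 0.9720 = 0.13608
  20–24: 5 × 0.100 × 0.9628 = 0.48140
  25–29: 5 × 0.218 × 0.9602 = 1.04662
  30–34: 5 × 0.253 × 0.9403 = 1.18948
  35–39: 5 × 0.213 × 0.9326 = 0.99322
  40–44: 5 × 0.088 × 0.9143 = 0.40229
  45–49: 5 × 0.023 × 0.9004 = 0.10355
Sum = 4.35264
NRR = 0.48780 × 4.35264 = 2.12322

2.123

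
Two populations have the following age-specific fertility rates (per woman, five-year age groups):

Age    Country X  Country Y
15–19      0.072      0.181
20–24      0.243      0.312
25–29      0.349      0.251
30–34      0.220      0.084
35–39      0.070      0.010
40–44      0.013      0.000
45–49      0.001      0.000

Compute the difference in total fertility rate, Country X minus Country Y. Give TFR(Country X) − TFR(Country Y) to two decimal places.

Country X:
  Sum of ASFRs = 0.072 + 0.243 + 0.349 + 0.220 + 0.070 + 0.013 + 0.001 = 0.968
  TFR = 5 × 0.968 = 4.84
Country Y:
  Sum of ASFRs = 0.181 + 0.312 + 0.251 + 0.084 + 0.010 + 0.000 + 0.000 = 0.838
  TFR = 5 × 0.838 = 4.19
Difference = 4.84 − 4.19 = 0.65

0.65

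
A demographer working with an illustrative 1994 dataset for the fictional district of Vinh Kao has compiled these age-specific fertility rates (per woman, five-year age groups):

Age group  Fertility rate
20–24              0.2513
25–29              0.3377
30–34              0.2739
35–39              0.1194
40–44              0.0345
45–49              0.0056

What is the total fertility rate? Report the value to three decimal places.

5.112

Sum of ASFRs = 0.2513 + 0.3377 + 0.2739 + 0.1194 + 0.0345 + 0.0056 = 1.0224
TFR = 5 × 1.0224 = 5.112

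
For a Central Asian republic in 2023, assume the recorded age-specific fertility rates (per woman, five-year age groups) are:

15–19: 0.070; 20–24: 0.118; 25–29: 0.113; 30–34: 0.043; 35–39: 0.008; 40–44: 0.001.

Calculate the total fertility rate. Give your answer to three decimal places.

1.765

Sum of ASFRs = 0.070 + 0.118 + 0.113 + 0.043 + 0.008 + 0.001 = 0.353
TFR = 5 × 0.353 = 1.765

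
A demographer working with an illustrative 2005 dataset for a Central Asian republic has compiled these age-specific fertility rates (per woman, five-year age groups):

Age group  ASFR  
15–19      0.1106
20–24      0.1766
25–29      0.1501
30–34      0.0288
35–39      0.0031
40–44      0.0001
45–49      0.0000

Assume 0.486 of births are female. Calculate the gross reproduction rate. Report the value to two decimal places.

1.14

Proportion female at birth = 0.486.
Sum of ASFRs = 0.1106 + 0.1766 + 0.1501 + 0.0288 + 0.0031 + 0.0001 + 0.0000 = 0.4693
TFR = 5 × 0.4693 = 2.3465
GRR = 0.486 × 2.3465 = 1.14040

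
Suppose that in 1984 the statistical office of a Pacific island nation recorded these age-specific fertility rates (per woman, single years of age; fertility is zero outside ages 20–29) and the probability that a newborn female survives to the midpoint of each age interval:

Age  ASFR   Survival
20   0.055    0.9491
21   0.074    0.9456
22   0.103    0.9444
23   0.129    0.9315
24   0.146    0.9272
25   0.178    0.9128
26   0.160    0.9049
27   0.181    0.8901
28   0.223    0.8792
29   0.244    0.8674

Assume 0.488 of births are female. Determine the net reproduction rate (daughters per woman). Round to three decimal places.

0.659

Proportion female at birth = 0.488.
Weighting each age-specific rate by interval width and survival:
  20: 1 × 0.055 × 0.9491 = 0.05220
  21: 1 × 0.074 × 0.9456 = 0.06997
  22: 1 × 0.103 × 0.9444 = 0.09727
  23: 1 × 0.129 × 0.9315 = 0.12016
  24: 1 × 0.146 × 0.9272 = 0.13537
  25: 1 × 0.178 × 0.9128 = 0.16248
  26: 1 × 0.160 × 0.9049 = 0.14478
  27: 1 × 0.181 × 0.8901 = 0.16111
  28: 1 × 0.223 × 0.8792 = 0.19606
  29: 1 × 0.244 × 0.8674 = 0.21165
Sum = 1.35105
NRR = 0.488 × 1.35105 = 0.65931
With NRR below 1 the population is below replacement fertility.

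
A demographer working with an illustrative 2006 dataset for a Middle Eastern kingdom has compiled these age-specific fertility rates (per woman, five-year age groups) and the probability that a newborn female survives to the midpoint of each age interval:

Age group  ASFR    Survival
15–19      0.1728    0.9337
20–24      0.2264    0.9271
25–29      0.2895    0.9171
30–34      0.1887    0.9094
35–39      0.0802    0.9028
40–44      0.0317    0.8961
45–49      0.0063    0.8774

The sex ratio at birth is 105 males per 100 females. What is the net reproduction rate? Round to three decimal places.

Proportion female at birth = 100 / (100 + 105) = 0.48780.
Each age group contributes 5 × ASFR × survival:
  15–19: 5 × 0.1728 × 0.9337 = 0.80672
  20–24: 5 × 0.2264 × 0.9271 = 1.04948
  25–29: 5 × 0.2895 × 0.9171 = 1.32750
  30–34: 5 × 0.1887 × 0.9094 = 0.85802
  35–39: 5 × 0.0802 × 0.9028 = 0.36202
  40–44: 5 × 0.0317 × 0.8961 = 0.14203
  45–49: 5 × 0.0063 × 0.8774 = 0.02764
Sum = 4.57341
NRR = 0.48780 × 4.57341 = 2.23091
NRR > 1, so each generation more than replaces itself.

2.231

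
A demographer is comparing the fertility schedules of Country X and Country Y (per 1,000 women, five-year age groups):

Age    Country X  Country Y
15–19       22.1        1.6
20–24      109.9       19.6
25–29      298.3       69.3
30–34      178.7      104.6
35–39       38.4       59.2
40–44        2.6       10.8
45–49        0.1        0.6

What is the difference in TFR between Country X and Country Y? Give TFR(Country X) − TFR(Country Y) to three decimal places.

1.922

Country X:
  Sum of ASFRs = 22.1 + 109.9 + 298.3 + 178.7 + 38.4 + 2.6 + 0.1 = 650.1
  TFR = 5 × 650.1 / 1000 = 3.2505
Country Y:
  Sum of ASFRs = 1.6 + 19.6 + 69.3 + 104.6 + 59.2 + 10.8 + 0.6 = 265.7
  TFR = 5 × 265.7 / 1000 = 1.3285
Difference = 3.2505 − 1.3285 = 1.922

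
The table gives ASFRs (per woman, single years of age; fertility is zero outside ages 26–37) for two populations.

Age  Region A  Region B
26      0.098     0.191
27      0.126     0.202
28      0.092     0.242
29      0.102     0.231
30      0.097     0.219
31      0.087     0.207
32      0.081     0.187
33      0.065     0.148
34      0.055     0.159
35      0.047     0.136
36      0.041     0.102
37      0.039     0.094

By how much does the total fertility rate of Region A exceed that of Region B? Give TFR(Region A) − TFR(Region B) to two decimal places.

Region A:
  Sum of ASFRs = 0.098 + 0.126 + 0.092 + 0.102 + 0.097 + 0.087 + 0.081 + 0.065 + 0.055 + 0.047 + 0.041 + 0.039 = 0.930
  TFR = 0.93
Region B:
  Sum of ASFRs = 0.191 + 0.202 + 0.242 + 0.231 + 0.219 + 0.207 + 0.187 + 0.148 + 0.159 + 0.136 + 0.102 + 0.094 = 2.118
  TFR = 2.118
Difference = 0.93 − 2.118 = -1.188

-1.19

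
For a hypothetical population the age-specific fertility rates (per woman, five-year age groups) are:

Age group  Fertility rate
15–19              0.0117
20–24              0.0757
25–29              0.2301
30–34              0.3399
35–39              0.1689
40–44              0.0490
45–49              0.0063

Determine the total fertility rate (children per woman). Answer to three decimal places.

Sum of ASFRs = 0.0117 + 0.0757 + 0.2301 + 0.3399 + 0.1689 + 0.0490 + 0.0063 = 0.8816
TFR = 5 × 0.8816 = 4.408

4.408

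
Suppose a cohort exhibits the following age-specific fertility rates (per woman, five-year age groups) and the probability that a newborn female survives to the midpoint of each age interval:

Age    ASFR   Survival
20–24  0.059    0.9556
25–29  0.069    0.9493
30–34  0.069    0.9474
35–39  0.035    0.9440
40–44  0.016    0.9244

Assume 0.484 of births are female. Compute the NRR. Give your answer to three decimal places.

0.569

Proportion female at birth = 0.484.
Weighting each age-specific rate by interval width and survival:
  20–24: 5 × 0.059 × 0.9556 = 0.28190
  25–29: 5 × 0.069 × 0.9493 = 0.32751
  30–34: 5 × 0.069 × 0.9474 = 0.32685
  35–39: 5 × 0.035 × 0.9440 = 0.16520
  40–44: 5 × 0.016 × 0.9244 = 0.07395
Sum = 1.17541
NRR = 0.484 × 1.17541 = 0.56890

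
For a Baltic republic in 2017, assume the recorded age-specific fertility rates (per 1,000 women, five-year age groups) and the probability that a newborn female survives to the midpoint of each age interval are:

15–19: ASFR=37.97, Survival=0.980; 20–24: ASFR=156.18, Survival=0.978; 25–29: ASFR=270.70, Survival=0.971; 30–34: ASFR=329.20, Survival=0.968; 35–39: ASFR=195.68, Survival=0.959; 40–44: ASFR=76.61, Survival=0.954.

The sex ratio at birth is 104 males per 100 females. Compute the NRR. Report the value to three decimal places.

2.530

Proportion female at birth = 100 / (100 + 104) = 0.49020.
Each age group contributes 5 × ASFR × survival:
  15–19: 5 × 37.97/1000 × 0.980 = 0.18605
  20–24: 5 × 156.18/1000 × 0.978 = 0.76372
  25–29: 5 × 270.70/1000 × 0.971 = 1.31425
  30–34: 5 × 329.20/1000 × 0.968 = 1.59333
  35–39: 5 × 195.68/1000 × 0.959 = 0.93829
  40–44: 5 × 76.61/1000 × 0.954 = 0.36543
Sum = 5.16107
NRR = 0.49020 × 5.16107 = 2.52996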